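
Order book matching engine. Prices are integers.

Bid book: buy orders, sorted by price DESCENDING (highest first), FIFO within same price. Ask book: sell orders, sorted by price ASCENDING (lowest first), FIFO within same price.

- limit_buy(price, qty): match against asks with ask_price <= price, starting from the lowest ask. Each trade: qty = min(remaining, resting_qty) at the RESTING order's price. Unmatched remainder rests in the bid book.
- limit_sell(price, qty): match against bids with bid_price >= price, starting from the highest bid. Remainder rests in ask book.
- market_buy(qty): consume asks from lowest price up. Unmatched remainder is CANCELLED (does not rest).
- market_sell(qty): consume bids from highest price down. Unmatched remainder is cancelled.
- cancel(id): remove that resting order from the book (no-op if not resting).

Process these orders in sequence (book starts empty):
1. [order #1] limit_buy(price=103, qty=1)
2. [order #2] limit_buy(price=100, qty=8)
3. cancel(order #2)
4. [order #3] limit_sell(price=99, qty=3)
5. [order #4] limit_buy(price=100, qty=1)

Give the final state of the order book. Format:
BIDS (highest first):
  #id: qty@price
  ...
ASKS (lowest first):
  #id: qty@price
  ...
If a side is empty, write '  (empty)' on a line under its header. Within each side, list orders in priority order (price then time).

After op 1 [order #1] limit_buy(price=103, qty=1): fills=none; bids=[#1:1@103] asks=[-]
After op 2 [order #2] limit_buy(price=100, qty=8): fills=none; bids=[#1:1@103 #2:8@100] asks=[-]
After op 3 cancel(order #2): fills=none; bids=[#1:1@103] asks=[-]
After op 4 [order #3] limit_sell(price=99, qty=3): fills=#1x#3:1@103; bids=[-] asks=[#3:2@99]
After op 5 [order #4] limit_buy(price=100, qty=1): fills=#4x#3:1@99; bids=[-] asks=[#3:1@99]

Answer: BIDS (highest first):
  (empty)
ASKS (lowest first):
  #3: 1@99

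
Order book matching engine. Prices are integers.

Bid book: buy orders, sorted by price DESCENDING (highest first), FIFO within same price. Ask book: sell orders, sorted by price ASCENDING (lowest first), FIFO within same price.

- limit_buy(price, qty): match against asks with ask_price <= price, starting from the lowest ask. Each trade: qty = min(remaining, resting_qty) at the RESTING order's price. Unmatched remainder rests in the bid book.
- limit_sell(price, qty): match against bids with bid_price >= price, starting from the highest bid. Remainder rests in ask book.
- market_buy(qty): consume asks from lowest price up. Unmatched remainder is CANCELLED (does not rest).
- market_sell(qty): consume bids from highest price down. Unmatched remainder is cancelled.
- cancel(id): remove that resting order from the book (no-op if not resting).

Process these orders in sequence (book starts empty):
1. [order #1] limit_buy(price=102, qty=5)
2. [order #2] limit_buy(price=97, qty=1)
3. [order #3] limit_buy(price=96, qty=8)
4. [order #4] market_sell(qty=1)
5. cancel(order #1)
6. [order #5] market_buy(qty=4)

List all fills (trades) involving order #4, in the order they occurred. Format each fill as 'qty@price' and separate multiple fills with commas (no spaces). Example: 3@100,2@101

After op 1 [order #1] limit_buy(price=102, qty=5): fills=none; bids=[#1:5@102] asks=[-]
After op 2 [order #2] limit_buy(price=97, qty=1): fills=none; bids=[#1:5@102 #2:1@97] asks=[-]
After op 3 [order #3] limit_buy(price=96, qty=8): fills=none; bids=[#1:5@102 #2:1@97 #3:8@96] asks=[-]
After op 4 [order #4] market_sell(qty=1): fills=#1x#4:1@102; bids=[#1:4@102 #2:1@97 #3:8@96] asks=[-]
After op 5 cancel(order #1): fills=none; bids=[#2:1@97 #3:8@96] asks=[-]
After op 6 [order #5] market_buy(qty=4): fills=none; bids=[#2:1@97 #3:8@96] asks=[-]

Answer: 1@102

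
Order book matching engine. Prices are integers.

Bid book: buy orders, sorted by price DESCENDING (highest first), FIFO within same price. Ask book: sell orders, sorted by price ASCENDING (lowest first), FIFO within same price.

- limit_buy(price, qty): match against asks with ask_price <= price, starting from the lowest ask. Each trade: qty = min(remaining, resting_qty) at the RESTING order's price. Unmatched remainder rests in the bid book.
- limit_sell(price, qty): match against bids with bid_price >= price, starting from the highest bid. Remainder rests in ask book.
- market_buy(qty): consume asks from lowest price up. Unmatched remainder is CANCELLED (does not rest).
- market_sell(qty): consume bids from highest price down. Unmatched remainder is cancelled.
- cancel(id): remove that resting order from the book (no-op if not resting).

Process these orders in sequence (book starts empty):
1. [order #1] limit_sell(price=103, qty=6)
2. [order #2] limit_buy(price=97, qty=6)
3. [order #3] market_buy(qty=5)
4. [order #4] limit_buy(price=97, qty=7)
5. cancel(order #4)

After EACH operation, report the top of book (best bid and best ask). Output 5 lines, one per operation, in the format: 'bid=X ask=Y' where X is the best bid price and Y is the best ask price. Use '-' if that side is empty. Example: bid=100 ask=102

Answer: bid=- ask=103
bid=97 ask=103
bid=97 ask=103
bid=97 ask=103
bid=97 ask=103

Derivation:
After op 1 [order #1] limit_sell(price=103, qty=6): fills=none; bids=[-] asks=[#1:6@103]
After op 2 [order #2] limit_buy(price=97, qty=6): fills=none; bids=[#2:6@97] asks=[#1:6@103]
After op 3 [order #3] market_buy(qty=5): fills=#3x#1:5@103; bids=[#2:6@97] asks=[#1:1@103]
After op 4 [order #4] limit_buy(price=97, qty=7): fills=none; bids=[#2:6@97 #4:7@97] asks=[#1:1@103]
After op 5 cancel(order #4): fills=none; bids=[#2:6@97] asks=[#1:1@103]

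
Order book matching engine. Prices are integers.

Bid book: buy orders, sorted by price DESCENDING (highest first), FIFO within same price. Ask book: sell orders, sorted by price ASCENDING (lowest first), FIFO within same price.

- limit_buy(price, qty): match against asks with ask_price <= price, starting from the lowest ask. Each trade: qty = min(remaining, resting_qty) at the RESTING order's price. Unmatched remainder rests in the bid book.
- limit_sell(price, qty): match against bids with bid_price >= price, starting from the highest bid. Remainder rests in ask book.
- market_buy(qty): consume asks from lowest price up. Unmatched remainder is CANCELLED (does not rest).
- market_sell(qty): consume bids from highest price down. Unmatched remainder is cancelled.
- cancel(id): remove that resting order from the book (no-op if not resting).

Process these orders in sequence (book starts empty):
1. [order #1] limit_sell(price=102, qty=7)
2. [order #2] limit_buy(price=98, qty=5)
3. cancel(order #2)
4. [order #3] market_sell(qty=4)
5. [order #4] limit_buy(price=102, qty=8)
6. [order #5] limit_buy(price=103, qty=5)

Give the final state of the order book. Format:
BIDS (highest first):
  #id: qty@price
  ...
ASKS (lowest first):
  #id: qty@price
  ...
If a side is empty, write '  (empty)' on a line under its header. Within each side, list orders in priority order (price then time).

Answer: BIDS (highest first):
  #5: 5@103
  #4: 1@102
ASKS (lowest first):
  (empty)

Derivation:
After op 1 [order #1] limit_sell(price=102, qty=7): fills=none; bids=[-] asks=[#1:7@102]
After op 2 [order #2] limit_buy(price=98, qty=5): fills=none; bids=[#2:5@98] asks=[#1:7@102]
After op 3 cancel(order #2): fills=none; bids=[-] asks=[#1:7@102]
After op 4 [order #3] market_sell(qty=4): fills=none; bids=[-] asks=[#1:7@102]
After op 5 [order #4] limit_buy(price=102, qty=8): fills=#4x#1:7@102; bids=[#4:1@102] asks=[-]
After op 6 [order #5] limit_buy(price=103, qty=5): fills=none; bids=[#5:5@103 #4:1@102] asks=[-]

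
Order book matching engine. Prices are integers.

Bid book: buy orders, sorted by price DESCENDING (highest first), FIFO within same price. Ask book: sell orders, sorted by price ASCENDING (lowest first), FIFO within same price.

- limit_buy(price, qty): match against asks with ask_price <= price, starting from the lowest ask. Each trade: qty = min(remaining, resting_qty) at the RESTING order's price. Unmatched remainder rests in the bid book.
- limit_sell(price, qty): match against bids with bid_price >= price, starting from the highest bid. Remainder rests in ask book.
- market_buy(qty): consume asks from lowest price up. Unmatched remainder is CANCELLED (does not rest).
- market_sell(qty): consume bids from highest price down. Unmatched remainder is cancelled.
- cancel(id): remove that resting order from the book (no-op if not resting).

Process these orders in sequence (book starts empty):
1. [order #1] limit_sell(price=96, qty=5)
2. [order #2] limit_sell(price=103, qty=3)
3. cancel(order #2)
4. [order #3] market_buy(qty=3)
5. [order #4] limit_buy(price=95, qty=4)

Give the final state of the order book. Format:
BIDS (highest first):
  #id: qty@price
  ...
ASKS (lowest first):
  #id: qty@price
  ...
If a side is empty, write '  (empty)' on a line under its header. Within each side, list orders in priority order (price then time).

After op 1 [order #1] limit_sell(price=96, qty=5): fills=none; bids=[-] asks=[#1:5@96]
After op 2 [order #2] limit_sell(price=103, qty=3): fills=none; bids=[-] asks=[#1:5@96 #2:3@103]
After op 3 cancel(order #2): fills=none; bids=[-] asks=[#1:5@96]
After op 4 [order #3] market_buy(qty=3): fills=#3x#1:3@96; bids=[-] asks=[#1:2@96]
After op 5 [order #4] limit_buy(price=95, qty=4): fills=none; bids=[#4:4@95] asks=[#1:2@96]

Answer: BIDS (highest first):
  #4: 4@95
ASKS (lowest first):
  #1: 2@96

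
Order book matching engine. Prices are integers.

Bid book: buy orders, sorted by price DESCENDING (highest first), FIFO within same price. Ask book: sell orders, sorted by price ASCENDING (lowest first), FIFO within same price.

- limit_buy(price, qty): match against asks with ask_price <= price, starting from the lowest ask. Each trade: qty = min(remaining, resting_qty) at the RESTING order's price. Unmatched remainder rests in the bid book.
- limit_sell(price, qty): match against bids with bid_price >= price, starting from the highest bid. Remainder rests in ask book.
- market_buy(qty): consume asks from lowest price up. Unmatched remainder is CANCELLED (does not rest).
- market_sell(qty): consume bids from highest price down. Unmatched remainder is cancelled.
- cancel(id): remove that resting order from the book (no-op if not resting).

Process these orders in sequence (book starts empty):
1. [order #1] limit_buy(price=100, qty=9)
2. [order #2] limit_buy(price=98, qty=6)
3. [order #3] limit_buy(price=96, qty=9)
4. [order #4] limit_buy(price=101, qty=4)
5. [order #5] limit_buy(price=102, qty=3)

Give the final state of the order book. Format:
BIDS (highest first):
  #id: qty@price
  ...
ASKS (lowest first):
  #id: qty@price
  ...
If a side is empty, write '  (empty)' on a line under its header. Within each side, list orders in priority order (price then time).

Answer: BIDS (highest first):
  #5: 3@102
  #4: 4@101
  #1: 9@100
  #2: 6@98
  #3: 9@96
ASKS (lowest first):
  (empty)

Derivation:
After op 1 [order #1] limit_buy(price=100, qty=9): fills=none; bids=[#1:9@100] asks=[-]
After op 2 [order #2] limit_buy(price=98, qty=6): fills=none; bids=[#1:9@100 #2:6@98] asks=[-]
After op 3 [order #3] limit_buy(price=96, qty=9): fills=none; bids=[#1:9@100 #2:6@98 #3:9@96] asks=[-]
After op 4 [order #4] limit_buy(price=101, qty=4): fills=none; bids=[#4:4@101 #1:9@100 #2:6@98 #3:9@96] asks=[-]
After op 5 [order #5] limit_buy(price=102, qty=3): fills=none; bids=[#5:3@102 #4:4@101 #1:9@100 #2:6@98 #3:9@96] asks=[-]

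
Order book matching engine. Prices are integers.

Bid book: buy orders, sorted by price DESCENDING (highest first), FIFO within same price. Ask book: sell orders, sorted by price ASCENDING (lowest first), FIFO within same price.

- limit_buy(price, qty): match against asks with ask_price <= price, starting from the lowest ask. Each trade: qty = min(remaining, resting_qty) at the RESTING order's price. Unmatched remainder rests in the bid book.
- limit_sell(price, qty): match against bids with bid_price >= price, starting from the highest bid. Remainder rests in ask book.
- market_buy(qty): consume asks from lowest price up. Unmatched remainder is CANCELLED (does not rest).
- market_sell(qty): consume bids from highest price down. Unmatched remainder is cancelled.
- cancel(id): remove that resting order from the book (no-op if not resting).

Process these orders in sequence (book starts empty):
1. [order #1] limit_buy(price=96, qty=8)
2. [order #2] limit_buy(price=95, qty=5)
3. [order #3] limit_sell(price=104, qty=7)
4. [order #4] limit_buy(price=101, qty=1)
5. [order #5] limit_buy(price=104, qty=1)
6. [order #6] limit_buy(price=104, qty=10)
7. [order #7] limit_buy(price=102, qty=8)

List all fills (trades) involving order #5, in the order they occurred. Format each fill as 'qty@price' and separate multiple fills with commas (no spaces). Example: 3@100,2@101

Answer: 1@104

Derivation:
After op 1 [order #1] limit_buy(price=96, qty=8): fills=none; bids=[#1:8@96] asks=[-]
After op 2 [order #2] limit_buy(price=95, qty=5): fills=none; bids=[#1:8@96 #2:5@95] asks=[-]
After op 3 [order #3] limit_sell(price=104, qty=7): fills=none; bids=[#1:8@96 #2:5@95] asks=[#3:7@104]
After op 4 [order #4] limit_buy(price=101, qty=1): fills=none; bids=[#4:1@101 #1:8@96 #2:5@95] asks=[#3:7@104]
After op 5 [order #5] limit_buy(price=104, qty=1): fills=#5x#3:1@104; bids=[#4:1@101 #1:8@96 #2:5@95] asks=[#3:6@104]
After op 6 [order #6] limit_buy(price=104, qty=10): fills=#6x#3:6@104; bids=[#6:4@104 #4:1@101 #1:8@96 #2:5@95] asks=[-]
After op 7 [order #7] limit_buy(price=102, qty=8): fills=none; bids=[#6:4@104 #7:8@102 #4:1@101 #1:8@96 #2:5@95] asks=[-]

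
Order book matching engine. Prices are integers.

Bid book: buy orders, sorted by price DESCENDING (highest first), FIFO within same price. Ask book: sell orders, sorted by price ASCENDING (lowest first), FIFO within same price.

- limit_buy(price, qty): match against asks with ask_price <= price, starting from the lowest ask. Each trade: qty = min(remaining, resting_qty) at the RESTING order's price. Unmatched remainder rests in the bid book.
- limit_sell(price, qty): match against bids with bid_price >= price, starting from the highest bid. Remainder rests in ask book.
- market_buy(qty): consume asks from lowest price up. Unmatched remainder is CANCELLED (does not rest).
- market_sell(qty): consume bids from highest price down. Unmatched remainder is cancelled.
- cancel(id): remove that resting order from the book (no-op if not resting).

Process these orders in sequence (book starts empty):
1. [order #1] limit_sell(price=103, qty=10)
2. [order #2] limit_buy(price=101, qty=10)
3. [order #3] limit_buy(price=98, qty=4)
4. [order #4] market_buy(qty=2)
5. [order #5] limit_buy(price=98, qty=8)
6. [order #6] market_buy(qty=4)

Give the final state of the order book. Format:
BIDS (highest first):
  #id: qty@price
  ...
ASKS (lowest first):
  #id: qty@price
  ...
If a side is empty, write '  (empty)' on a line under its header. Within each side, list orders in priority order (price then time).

Answer: BIDS (highest first):
  #2: 10@101
  #3: 4@98
  #5: 8@98
ASKS (lowest first):
  #1: 4@103

Derivation:
After op 1 [order #1] limit_sell(price=103, qty=10): fills=none; bids=[-] asks=[#1:10@103]
After op 2 [order #2] limit_buy(price=101, qty=10): fills=none; bids=[#2:10@101] asks=[#1:10@103]
After op 3 [order #3] limit_buy(price=98, qty=4): fills=none; bids=[#2:10@101 #3:4@98] asks=[#1:10@103]
After op 4 [order #4] market_buy(qty=2): fills=#4x#1:2@103; bids=[#2:10@101 #3:4@98] asks=[#1:8@103]
After op 5 [order #5] limit_buy(price=98, qty=8): fills=none; bids=[#2:10@101 #3:4@98 #5:8@98] asks=[#1:8@103]
After op 6 [order #6] market_buy(qty=4): fills=#6x#1:4@103; bids=[#2:10@101 #3:4@98 #5:8@98] asks=[#1:4@103]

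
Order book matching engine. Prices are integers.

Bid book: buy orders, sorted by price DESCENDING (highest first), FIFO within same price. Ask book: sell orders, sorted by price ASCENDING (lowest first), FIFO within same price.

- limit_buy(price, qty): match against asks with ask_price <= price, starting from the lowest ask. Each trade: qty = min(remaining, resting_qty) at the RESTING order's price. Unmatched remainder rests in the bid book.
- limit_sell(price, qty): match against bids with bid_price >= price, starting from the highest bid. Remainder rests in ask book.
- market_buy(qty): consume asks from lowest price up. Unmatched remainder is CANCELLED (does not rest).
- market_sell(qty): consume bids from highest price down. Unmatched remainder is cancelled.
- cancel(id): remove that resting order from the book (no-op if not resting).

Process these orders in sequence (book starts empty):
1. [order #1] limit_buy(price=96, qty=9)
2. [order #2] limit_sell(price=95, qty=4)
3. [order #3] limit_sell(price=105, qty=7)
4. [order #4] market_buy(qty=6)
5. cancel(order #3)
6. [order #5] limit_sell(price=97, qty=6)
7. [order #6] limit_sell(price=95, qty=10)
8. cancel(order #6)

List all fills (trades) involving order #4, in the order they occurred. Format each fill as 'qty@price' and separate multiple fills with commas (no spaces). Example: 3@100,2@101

After op 1 [order #1] limit_buy(price=96, qty=9): fills=none; bids=[#1:9@96] asks=[-]
After op 2 [order #2] limit_sell(price=95, qty=4): fills=#1x#2:4@96; bids=[#1:5@96] asks=[-]
After op 3 [order #3] limit_sell(price=105, qty=7): fills=none; bids=[#1:5@96] asks=[#3:7@105]
After op 4 [order #4] market_buy(qty=6): fills=#4x#3:6@105; bids=[#1:5@96] asks=[#3:1@105]
After op 5 cancel(order #3): fills=none; bids=[#1:5@96] asks=[-]
After op 6 [order #5] limit_sell(price=97, qty=6): fills=none; bids=[#1:5@96] asks=[#5:6@97]
After op 7 [order #6] limit_sell(price=95, qty=10): fills=#1x#6:5@96; bids=[-] asks=[#6:5@95 #5:6@97]
After op 8 cancel(order #6): fills=none; bids=[-] asks=[#5:6@97]

Answer: 6@105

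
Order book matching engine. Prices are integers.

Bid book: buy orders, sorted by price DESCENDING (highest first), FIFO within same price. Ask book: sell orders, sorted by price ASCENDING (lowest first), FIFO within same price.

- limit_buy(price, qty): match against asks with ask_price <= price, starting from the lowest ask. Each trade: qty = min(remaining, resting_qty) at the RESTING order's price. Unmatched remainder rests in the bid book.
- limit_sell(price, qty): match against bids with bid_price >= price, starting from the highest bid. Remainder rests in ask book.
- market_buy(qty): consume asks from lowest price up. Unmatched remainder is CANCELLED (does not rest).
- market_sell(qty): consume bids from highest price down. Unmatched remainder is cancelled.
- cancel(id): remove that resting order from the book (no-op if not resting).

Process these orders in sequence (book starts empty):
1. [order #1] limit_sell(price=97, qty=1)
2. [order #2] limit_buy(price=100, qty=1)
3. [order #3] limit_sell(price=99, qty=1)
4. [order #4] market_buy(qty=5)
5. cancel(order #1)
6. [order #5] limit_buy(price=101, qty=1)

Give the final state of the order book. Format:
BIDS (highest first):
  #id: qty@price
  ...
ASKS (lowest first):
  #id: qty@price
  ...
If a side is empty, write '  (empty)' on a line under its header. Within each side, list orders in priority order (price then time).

Answer: BIDS (highest first):
  #5: 1@101
ASKS (lowest first):
  (empty)

Derivation:
After op 1 [order #1] limit_sell(price=97, qty=1): fills=none; bids=[-] asks=[#1:1@97]
After op 2 [order #2] limit_buy(price=100, qty=1): fills=#2x#1:1@97; bids=[-] asks=[-]
After op 3 [order #3] limit_sell(price=99, qty=1): fills=none; bids=[-] asks=[#3:1@99]
After op 4 [order #4] market_buy(qty=5): fills=#4x#3:1@99; bids=[-] asks=[-]
After op 5 cancel(order #1): fills=none; bids=[-] asks=[-]
After op 6 [order #5] limit_buy(price=101, qty=1): fills=none; bids=[#5:1@101] asks=[-]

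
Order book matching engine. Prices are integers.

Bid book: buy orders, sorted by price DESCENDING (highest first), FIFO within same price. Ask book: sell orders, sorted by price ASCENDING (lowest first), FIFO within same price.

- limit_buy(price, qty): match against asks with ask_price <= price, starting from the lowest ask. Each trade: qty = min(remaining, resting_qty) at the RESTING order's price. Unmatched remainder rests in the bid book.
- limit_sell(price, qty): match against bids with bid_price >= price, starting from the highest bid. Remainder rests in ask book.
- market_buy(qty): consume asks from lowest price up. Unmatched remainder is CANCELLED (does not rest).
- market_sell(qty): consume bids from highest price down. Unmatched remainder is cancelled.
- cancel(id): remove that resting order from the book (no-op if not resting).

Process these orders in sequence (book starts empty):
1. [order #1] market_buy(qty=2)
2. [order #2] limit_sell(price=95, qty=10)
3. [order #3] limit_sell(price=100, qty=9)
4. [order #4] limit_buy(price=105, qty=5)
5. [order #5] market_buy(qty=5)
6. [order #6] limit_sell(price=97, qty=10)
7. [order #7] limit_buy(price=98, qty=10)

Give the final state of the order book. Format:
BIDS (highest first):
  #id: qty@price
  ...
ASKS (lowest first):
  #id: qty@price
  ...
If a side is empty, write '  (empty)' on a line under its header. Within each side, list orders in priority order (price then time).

After op 1 [order #1] market_buy(qty=2): fills=none; bids=[-] asks=[-]
After op 2 [order #2] limit_sell(price=95, qty=10): fills=none; bids=[-] asks=[#2:10@95]
After op 3 [order #3] limit_sell(price=100, qty=9): fills=none; bids=[-] asks=[#2:10@95 #3:9@100]
After op 4 [order #4] limit_buy(price=105, qty=5): fills=#4x#2:5@95; bids=[-] asks=[#2:5@95 #3:9@100]
After op 5 [order #5] market_buy(qty=5): fills=#5x#2:5@95; bids=[-] asks=[#3:9@100]
After op 6 [order #6] limit_sell(price=97, qty=10): fills=none; bids=[-] asks=[#6:10@97 #3:9@100]
After op 7 [order #7] limit_buy(price=98, qty=10): fills=#7x#6:10@97; bids=[-] asks=[#3:9@100]

Answer: BIDS (highest first):
  (empty)
ASKS (lowest first):
  #3: 9@100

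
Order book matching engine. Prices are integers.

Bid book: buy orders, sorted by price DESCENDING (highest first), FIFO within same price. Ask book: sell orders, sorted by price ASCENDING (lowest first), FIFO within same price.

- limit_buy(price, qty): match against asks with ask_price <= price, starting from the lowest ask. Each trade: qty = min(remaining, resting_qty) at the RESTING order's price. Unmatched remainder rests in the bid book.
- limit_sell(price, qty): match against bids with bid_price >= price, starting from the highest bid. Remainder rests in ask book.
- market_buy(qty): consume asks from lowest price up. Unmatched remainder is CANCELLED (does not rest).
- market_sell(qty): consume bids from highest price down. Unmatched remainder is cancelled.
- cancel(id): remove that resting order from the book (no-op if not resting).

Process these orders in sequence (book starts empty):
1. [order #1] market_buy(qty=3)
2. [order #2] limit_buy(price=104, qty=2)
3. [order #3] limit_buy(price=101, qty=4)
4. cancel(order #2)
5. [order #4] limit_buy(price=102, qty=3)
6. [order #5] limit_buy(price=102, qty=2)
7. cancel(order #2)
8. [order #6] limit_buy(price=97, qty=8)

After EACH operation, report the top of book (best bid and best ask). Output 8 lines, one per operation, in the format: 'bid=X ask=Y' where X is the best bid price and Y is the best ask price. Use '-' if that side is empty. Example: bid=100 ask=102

After op 1 [order #1] market_buy(qty=3): fills=none; bids=[-] asks=[-]
After op 2 [order #2] limit_buy(price=104, qty=2): fills=none; bids=[#2:2@104] asks=[-]
After op 3 [order #3] limit_buy(price=101, qty=4): fills=none; bids=[#2:2@104 #3:4@101] asks=[-]
After op 4 cancel(order #2): fills=none; bids=[#3:4@101] asks=[-]
After op 5 [order #4] limit_buy(price=102, qty=3): fills=none; bids=[#4:3@102 #3:4@101] asks=[-]
After op 6 [order #5] limit_buy(price=102, qty=2): fills=none; bids=[#4:3@102 #5:2@102 #3:4@101] asks=[-]
After op 7 cancel(order #2): fills=none; bids=[#4:3@102 #5:2@102 #3:4@101] asks=[-]
After op 8 [order #6] limit_buy(price=97, qty=8): fills=none; bids=[#4:3@102 #5:2@102 #3:4@101 #6:8@97] asks=[-]

Answer: bid=- ask=-
bid=104 ask=-
bid=104 ask=-
bid=101 ask=-
bid=102 ask=-
bid=102 ask=-
bid=102 ask=-
bid=102 ask=-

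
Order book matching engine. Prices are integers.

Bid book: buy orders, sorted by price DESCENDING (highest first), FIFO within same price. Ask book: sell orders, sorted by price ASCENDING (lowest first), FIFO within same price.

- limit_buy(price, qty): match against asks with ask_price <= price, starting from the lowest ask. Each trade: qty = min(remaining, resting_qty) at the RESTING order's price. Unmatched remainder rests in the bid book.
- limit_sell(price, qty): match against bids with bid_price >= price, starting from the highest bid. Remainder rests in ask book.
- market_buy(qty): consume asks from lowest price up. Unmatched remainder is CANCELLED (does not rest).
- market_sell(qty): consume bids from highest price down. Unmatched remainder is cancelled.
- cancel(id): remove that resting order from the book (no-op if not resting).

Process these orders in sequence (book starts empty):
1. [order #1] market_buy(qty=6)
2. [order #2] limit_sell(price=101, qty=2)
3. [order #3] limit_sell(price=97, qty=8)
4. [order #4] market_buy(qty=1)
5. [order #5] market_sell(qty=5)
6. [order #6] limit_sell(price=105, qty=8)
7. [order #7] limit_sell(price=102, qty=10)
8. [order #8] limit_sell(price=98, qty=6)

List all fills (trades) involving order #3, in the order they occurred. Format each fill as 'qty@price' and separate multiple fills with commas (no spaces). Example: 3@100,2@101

After op 1 [order #1] market_buy(qty=6): fills=none; bids=[-] asks=[-]
After op 2 [order #2] limit_sell(price=101, qty=2): fills=none; bids=[-] asks=[#2:2@101]
After op 3 [order #3] limit_sell(price=97, qty=8): fills=none; bids=[-] asks=[#3:8@97 #2:2@101]
After op 4 [order #4] market_buy(qty=1): fills=#4x#3:1@97; bids=[-] asks=[#3:7@97 #2:2@101]
After op 5 [order #5] market_sell(qty=5): fills=none; bids=[-] asks=[#3:7@97 #2:2@101]
After op 6 [order #6] limit_sell(price=105, qty=8): fills=none; bids=[-] asks=[#3:7@97 #2:2@101 #6:8@105]
After op 7 [order #7] limit_sell(price=102, qty=10): fills=none; bids=[-] asks=[#3:7@97 #2:2@101 #7:10@102 #6:8@105]
After op 8 [order #8] limit_sell(price=98, qty=6): fills=none; bids=[-] asks=[#3:7@97 #8:6@98 #2:2@101 #7:10@102 #6:8@105]

Answer: 1@97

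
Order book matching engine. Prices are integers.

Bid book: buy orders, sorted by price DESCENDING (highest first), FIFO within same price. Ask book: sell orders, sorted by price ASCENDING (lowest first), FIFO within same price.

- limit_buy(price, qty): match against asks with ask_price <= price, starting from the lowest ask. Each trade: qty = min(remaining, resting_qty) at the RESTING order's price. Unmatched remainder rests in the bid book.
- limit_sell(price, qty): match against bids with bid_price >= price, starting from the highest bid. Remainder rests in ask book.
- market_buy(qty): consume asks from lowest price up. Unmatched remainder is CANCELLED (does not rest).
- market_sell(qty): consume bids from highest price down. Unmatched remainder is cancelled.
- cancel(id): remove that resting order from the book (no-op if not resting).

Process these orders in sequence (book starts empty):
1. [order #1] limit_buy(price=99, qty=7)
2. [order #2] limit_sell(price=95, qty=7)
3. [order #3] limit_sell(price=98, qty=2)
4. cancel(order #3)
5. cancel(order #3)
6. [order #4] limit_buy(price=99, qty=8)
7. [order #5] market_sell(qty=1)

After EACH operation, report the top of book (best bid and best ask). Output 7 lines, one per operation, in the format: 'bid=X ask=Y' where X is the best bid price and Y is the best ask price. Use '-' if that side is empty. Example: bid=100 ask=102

Answer: bid=99 ask=-
bid=- ask=-
bid=- ask=98
bid=- ask=-
bid=- ask=-
bid=99 ask=-
bid=99 ask=-

Derivation:
After op 1 [order #1] limit_buy(price=99, qty=7): fills=none; bids=[#1:7@99] asks=[-]
After op 2 [order #2] limit_sell(price=95, qty=7): fills=#1x#2:7@99; bids=[-] asks=[-]
After op 3 [order #3] limit_sell(price=98, qty=2): fills=none; bids=[-] asks=[#3:2@98]
After op 4 cancel(order #3): fills=none; bids=[-] asks=[-]
After op 5 cancel(order #3): fills=none; bids=[-] asks=[-]
After op 6 [order #4] limit_buy(price=99, qty=8): fills=none; bids=[#4:8@99] asks=[-]
After op 7 [order #5] market_sell(qty=1): fills=#4x#5:1@99; bids=[#4:7@99] asks=[-]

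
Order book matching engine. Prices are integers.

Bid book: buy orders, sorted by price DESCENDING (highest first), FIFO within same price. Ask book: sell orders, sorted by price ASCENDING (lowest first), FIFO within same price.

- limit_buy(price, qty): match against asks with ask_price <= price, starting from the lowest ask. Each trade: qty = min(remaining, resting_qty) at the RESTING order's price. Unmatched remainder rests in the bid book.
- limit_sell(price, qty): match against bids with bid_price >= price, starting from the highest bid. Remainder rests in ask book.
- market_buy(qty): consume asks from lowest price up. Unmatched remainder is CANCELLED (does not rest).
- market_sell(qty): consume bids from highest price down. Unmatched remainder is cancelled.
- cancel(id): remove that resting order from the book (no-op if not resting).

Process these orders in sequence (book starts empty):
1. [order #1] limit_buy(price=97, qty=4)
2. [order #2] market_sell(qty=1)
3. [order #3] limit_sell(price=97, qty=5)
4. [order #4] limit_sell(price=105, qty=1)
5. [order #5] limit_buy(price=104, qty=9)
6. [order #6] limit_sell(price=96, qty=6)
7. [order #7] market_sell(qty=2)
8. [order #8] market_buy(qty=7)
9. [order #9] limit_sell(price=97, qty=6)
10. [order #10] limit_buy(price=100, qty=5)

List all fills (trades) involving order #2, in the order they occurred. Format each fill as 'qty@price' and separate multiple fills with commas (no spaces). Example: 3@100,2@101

Answer: 1@97

Derivation:
After op 1 [order #1] limit_buy(price=97, qty=4): fills=none; bids=[#1:4@97] asks=[-]
After op 2 [order #2] market_sell(qty=1): fills=#1x#2:1@97; bids=[#1:3@97] asks=[-]
After op 3 [order #3] limit_sell(price=97, qty=5): fills=#1x#3:3@97; bids=[-] asks=[#3:2@97]
After op 4 [order #4] limit_sell(price=105, qty=1): fills=none; bids=[-] asks=[#3:2@97 #4:1@105]
After op 5 [order #5] limit_buy(price=104, qty=9): fills=#5x#3:2@97; bids=[#5:7@104] asks=[#4:1@105]
After op 6 [order #6] limit_sell(price=96, qty=6): fills=#5x#6:6@104; bids=[#5:1@104] asks=[#4:1@105]
After op 7 [order #7] market_sell(qty=2): fills=#5x#7:1@104; bids=[-] asks=[#4:1@105]
After op 8 [order #8] market_buy(qty=7): fills=#8x#4:1@105; bids=[-] asks=[-]
After op 9 [order #9] limit_sell(price=97, qty=6): fills=none; bids=[-] asks=[#9:6@97]
After op 10 [order #10] limit_buy(price=100, qty=5): fills=#10x#9:5@97; bids=[-] asks=[#9:1@97]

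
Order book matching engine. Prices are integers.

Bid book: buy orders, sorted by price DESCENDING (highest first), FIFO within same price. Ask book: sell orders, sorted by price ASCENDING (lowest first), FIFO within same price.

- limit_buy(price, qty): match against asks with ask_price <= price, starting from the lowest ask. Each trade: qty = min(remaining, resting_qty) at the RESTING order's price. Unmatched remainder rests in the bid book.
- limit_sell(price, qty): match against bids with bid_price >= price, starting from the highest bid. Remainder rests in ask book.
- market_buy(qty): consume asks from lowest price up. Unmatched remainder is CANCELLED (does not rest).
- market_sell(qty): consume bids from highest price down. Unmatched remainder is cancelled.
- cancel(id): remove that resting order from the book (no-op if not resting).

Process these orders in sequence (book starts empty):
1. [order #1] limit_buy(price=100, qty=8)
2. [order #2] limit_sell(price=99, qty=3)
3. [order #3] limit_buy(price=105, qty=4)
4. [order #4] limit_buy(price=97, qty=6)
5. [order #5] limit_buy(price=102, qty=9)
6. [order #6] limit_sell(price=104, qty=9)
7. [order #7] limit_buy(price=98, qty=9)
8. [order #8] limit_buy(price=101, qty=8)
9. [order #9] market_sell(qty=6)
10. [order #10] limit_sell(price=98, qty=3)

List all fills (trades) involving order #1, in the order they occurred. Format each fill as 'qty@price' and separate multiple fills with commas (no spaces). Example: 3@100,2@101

Answer: 3@100

Derivation:
After op 1 [order #1] limit_buy(price=100, qty=8): fills=none; bids=[#1:8@100] asks=[-]
After op 2 [order #2] limit_sell(price=99, qty=3): fills=#1x#2:3@100; bids=[#1:5@100] asks=[-]
After op 3 [order #3] limit_buy(price=105, qty=4): fills=none; bids=[#3:4@105 #1:5@100] asks=[-]
After op 4 [order #4] limit_buy(price=97, qty=6): fills=none; bids=[#3:4@105 #1:5@100 #4:6@97] asks=[-]
After op 5 [order #5] limit_buy(price=102, qty=9): fills=none; bids=[#3:4@105 #5:9@102 #1:5@100 #4:6@97] asks=[-]
After op 6 [order #6] limit_sell(price=104, qty=9): fills=#3x#6:4@105; bids=[#5:9@102 #1:5@100 #4:6@97] asks=[#6:5@104]
After op 7 [order #7] limit_buy(price=98, qty=9): fills=none; bids=[#5:9@102 #1:5@100 #7:9@98 #4:6@97] asks=[#6:5@104]
After op 8 [order #8] limit_buy(price=101, qty=8): fills=none; bids=[#5:9@102 #8:8@101 #1:5@100 #7:9@98 #4:6@97] asks=[#6:5@104]
After op 9 [order #9] market_sell(qty=6): fills=#5x#9:6@102; bids=[#5:3@102 #8:8@101 #1:5@100 #7:9@98 #4:6@97] asks=[#6:5@104]
After op 10 [order #10] limit_sell(price=98, qty=3): fills=#5x#10:3@102; bids=[#8:8@101 #1:5@100 #7:9@98 #4:6@97] asks=[#6:5@104]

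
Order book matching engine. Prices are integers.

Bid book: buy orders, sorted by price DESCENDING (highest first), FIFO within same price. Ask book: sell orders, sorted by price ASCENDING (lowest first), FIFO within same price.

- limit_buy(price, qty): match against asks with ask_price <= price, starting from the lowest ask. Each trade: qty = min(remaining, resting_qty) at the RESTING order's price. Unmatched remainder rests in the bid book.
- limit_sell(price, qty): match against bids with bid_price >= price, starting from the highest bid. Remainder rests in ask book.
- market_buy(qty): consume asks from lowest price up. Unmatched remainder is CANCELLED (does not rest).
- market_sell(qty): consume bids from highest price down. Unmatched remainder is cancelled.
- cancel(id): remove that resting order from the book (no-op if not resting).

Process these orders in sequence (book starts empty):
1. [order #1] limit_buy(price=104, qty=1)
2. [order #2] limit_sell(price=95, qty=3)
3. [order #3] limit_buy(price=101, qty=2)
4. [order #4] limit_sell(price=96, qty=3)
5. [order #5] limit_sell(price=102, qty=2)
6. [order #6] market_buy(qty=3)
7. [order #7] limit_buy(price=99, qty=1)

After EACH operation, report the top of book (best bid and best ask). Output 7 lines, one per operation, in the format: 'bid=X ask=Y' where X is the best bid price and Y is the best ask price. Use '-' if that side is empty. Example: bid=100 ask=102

After op 1 [order #1] limit_buy(price=104, qty=1): fills=none; bids=[#1:1@104] asks=[-]
After op 2 [order #2] limit_sell(price=95, qty=3): fills=#1x#2:1@104; bids=[-] asks=[#2:2@95]
After op 3 [order #3] limit_buy(price=101, qty=2): fills=#3x#2:2@95; bids=[-] asks=[-]
After op 4 [order #4] limit_sell(price=96, qty=3): fills=none; bids=[-] asks=[#4:3@96]
After op 5 [order #5] limit_sell(price=102, qty=2): fills=none; bids=[-] asks=[#4:3@96 #5:2@102]
After op 6 [order #6] market_buy(qty=3): fills=#6x#4:3@96; bids=[-] asks=[#5:2@102]
After op 7 [order #7] limit_buy(price=99, qty=1): fills=none; bids=[#7:1@99] asks=[#5:2@102]

Answer: bid=104 ask=-
bid=- ask=95
bid=- ask=-
bid=- ask=96
bid=- ask=96
bid=- ask=102
bid=99 ask=102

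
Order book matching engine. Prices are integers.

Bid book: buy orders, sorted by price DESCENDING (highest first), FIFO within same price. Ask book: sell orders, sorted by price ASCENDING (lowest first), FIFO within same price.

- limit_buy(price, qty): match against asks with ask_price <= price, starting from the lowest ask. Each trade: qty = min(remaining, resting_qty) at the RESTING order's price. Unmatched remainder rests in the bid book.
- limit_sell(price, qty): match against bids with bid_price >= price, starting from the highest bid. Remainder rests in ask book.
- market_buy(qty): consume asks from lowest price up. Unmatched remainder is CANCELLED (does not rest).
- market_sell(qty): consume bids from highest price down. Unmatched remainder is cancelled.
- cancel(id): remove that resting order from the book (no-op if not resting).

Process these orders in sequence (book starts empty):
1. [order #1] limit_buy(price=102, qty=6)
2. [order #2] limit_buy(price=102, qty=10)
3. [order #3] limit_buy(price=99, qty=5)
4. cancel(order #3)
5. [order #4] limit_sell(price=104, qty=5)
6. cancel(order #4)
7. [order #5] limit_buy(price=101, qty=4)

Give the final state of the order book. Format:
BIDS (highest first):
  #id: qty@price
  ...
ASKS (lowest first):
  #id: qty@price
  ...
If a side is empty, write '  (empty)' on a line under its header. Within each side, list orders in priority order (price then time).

Answer: BIDS (highest first):
  #1: 6@102
  #2: 10@102
  #5: 4@101
ASKS (lowest first):
  (empty)

Derivation:
After op 1 [order #1] limit_buy(price=102, qty=6): fills=none; bids=[#1:6@102] asks=[-]
After op 2 [order #2] limit_buy(price=102, qty=10): fills=none; bids=[#1:6@102 #2:10@102] asks=[-]
After op 3 [order #3] limit_buy(price=99, qty=5): fills=none; bids=[#1:6@102 #2:10@102 #3:5@99] asks=[-]
After op 4 cancel(order #3): fills=none; bids=[#1:6@102 #2:10@102] asks=[-]
After op 5 [order #4] limit_sell(price=104, qty=5): fills=none; bids=[#1:6@102 #2:10@102] asks=[#4:5@104]
After op 6 cancel(order #4): fills=none; bids=[#1:6@102 #2:10@102] asks=[-]
After op 7 [order #5] limit_buy(price=101, qty=4): fills=none; bids=[#1:6@102 #2:10@102 #5:4@101] asks=[-]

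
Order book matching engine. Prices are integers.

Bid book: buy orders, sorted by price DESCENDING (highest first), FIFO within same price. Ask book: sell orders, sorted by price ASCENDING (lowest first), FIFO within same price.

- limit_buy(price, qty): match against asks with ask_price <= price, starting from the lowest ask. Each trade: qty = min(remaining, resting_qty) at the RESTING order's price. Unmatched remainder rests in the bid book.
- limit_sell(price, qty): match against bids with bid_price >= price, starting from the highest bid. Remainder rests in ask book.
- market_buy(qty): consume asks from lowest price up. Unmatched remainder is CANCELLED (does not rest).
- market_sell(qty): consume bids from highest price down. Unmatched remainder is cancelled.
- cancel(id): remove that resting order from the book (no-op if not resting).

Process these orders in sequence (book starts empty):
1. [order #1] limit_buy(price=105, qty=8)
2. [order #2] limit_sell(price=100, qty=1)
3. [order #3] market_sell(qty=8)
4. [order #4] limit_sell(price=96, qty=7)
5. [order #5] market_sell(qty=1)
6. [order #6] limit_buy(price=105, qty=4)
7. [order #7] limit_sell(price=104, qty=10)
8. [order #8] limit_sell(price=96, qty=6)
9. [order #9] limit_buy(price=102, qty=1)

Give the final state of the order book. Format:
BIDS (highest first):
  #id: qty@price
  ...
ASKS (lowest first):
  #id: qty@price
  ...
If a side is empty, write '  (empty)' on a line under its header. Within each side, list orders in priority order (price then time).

Answer: BIDS (highest first):
  (empty)
ASKS (lowest first):
  #4: 2@96
  #8: 6@96
  #7: 10@104

Derivation:
After op 1 [order #1] limit_buy(price=105, qty=8): fills=none; bids=[#1:8@105] asks=[-]
After op 2 [order #2] limit_sell(price=100, qty=1): fills=#1x#2:1@105; bids=[#1:7@105] asks=[-]
After op 3 [order #3] market_sell(qty=8): fills=#1x#3:7@105; bids=[-] asks=[-]
After op 4 [order #4] limit_sell(price=96, qty=7): fills=none; bids=[-] asks=[#4:7@96]
After op 5 [order #5] market_sell(qty=1): fills=none; bids=[-] asks=[#4:7@96]
After op 6 [order #6] limit_buy(price=105, qty=4): fills=#6x#4:4@96; bids=[-] asks=[#4:3@96]
After op 7 [order #7] limit_sell(price=104, qty=10): fills=none; bids=[-] asks=[#4:3@96 #7:10@104]
After op 8 [order #8] limit_sell(price=96, qty=6): fills=none; bids=[-] asks=[#4:3@96 #8:6@96 #7:10@104]
After op 9 [order #9] limit_buy(price=102, qty=1): fills=#9x#4:1@96; bids=[-] asks=[#4:2@96 #8:6@96 #7:10@104]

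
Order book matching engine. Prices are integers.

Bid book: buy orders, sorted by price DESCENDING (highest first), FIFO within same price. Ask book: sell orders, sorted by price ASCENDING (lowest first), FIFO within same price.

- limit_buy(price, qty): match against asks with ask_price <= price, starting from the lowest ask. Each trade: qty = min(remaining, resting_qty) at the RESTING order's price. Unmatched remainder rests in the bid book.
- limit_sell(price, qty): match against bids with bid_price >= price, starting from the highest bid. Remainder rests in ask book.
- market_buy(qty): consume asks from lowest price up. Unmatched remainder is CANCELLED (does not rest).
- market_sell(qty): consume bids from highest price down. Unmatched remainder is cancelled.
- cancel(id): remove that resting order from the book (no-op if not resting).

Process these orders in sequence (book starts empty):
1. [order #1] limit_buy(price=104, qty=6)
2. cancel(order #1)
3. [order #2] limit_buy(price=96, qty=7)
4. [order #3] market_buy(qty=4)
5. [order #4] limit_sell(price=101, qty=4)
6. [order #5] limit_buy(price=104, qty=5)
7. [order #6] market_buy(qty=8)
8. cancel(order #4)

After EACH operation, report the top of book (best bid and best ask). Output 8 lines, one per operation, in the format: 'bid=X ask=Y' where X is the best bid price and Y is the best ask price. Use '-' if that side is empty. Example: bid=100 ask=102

Answer: bid=104 ask=-
bid=- ask=-
bid=96 ask=-
bid=96 ask=-
bid=96 ask=101
bid=104 ask=-
bid=104 ask=-
bid=104 ask=-

Derivation:
After op 1 [order #1] limit_buy(price=104, qty=6): fills=none; bids=[#1:6@104] asks=[-]
After op 2 cancel(order #1): fills=none; bids=[-] asks=[-]
After op 3 [order #2] limit_buy(price=96, qty=7): fills=none; bids=[#2:7@96] asks=[-]
After op 4 [order #3] market_buy(qty=4): fills=none; bids=[#2:7@96] asks=[-]
After op 5 [order #4] limit_sell(price=101, qty=4): fills=none; bids=[#2:7@96] asks=[#4:4@101]
After op 6 [order #5] limit_buy(price=104, qty=5): fills=#5x#4:4@101; bids=[#5:1@104 #2:7@96] asks=[-]
After op 7 [order #6] market_buy(qty=8): fills=none; bids=[#5:1@104 #2:7@96] asks=[-]
After op 8 cancel(order #4): fills=none; bids=[#5:1@104 #2:7@96] asks=[-]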